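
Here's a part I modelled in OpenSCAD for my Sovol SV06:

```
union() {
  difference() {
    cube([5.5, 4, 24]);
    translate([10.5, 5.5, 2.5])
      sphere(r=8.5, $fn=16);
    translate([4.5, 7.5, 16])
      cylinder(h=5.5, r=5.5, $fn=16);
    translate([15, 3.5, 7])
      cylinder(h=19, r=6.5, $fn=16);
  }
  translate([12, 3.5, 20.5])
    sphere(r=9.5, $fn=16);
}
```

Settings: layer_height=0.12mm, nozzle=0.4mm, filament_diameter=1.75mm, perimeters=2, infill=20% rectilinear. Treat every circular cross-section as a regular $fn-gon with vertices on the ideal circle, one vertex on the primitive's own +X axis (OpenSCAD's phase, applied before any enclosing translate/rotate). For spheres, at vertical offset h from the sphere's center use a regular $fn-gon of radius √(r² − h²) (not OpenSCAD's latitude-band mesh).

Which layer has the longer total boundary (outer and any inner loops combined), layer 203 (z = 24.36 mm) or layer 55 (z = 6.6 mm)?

layer 203 (z = 24.36 mm)

Layer 203 (z = 24.36): the cube does not reach this height (z outside [0, 24]); the sphere at (10.5, 5.5) is not intersected at this z (|z−center|=21.860 > r=8.5); the cylinder at (4.5, 7.5) is absent (z outside [16, 21.5]); the r=6.5 cylinder at (15, 3.5) contributes a regular 16-gon of circumradius 6.5 (perimeter = 2·16·6.500·sin(180°/16) = 40.58 mm); After the difference (first − rest): the first operand is absent here, so nothing remains; the r=9.5 sphere at (12, 3.5) slices to a regular 16-gon of circumradius 8.680 (√(r²−h²) with h=3.86 from center) (perimeter = 2·16·8.680·sin(180°/16) = 54.19 mm); Merging all regions: only the r=9.5 sphere at (12, 3.5) is present, so the union is just that shape — boundary = 54.19 mm. So its perimeter = 54.19 mm. Layer 55 (z = 6.6): the cube (footprint 5.5×4) is included at this height (perimeter 19.00 mm); the r=8.5 sphere at (10.5, 5.5) slices to a regular 16-gon of circumradius 7.446 (√(r²−h²) with h=4.1 from center) (perimeter = 2·16·7.446·sin(180°/16) = 46.48 mm); the cylinder at (4.5, 7.5) is absent (z outside [16, 21.5]); the cylinder at (15, 3.5) is absent (z outside [7, 26]); Subtracting the remaining from the first: starting from the 5.5×4 cube, the r=8.5 sphere at (10.5, 5.5) partially overlaps it — only the 5.33 mm² overlap (of its 169.73 mm²) is removed, clipping the outline — boundary = 17.51 mm; the sphere at (12, 3.5) does not reach this height (|z−center|=13.900 > r=9.5); Combining (union): only the result so far is present, so the union is just that shape — boundary = 17.51 mm. So its perimeter = 17.51 mm. Layer 203 is larger (54.19 vs 17.51 mm).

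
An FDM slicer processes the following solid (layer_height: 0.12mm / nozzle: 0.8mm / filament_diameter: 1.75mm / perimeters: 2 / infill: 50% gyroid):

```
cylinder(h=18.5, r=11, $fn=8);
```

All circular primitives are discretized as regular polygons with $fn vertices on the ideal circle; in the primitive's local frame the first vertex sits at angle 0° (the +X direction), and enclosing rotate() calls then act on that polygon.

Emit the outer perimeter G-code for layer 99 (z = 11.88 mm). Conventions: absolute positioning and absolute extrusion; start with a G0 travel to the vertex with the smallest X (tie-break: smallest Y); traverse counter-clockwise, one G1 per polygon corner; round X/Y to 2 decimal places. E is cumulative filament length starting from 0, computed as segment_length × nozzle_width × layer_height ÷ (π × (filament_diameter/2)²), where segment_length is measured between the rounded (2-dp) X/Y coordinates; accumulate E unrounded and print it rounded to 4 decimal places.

G0 X-11.00 Y0.00 Z11.88
G1 X-7.78 Y-7.78 E0.3361
G1 X0.00 Y-11.00 E0.6721
G1 X7.78 Y-7.78 E1.0082
G1 X11.00 Y0.00 E1.3442
G1 X7.78 Y7.78 E1.6803
G1 X0.00 Y11.00 E2.0164
G1 X-7.78 Y7.78 E2.3524
G1 X-11.00 Y0.00 E2.6885

At z = 11.88 mm: the r=11 cylinder gives a regular 8-gon of circumradius 11 (constant along its height). The outline is a single polygon with 8 vertices. Extrusion per mm of travel: 0.8 × 0.12 / (π × 0.875²) = 0.039912. Accumulating E over each segment gives final E = 2.6885.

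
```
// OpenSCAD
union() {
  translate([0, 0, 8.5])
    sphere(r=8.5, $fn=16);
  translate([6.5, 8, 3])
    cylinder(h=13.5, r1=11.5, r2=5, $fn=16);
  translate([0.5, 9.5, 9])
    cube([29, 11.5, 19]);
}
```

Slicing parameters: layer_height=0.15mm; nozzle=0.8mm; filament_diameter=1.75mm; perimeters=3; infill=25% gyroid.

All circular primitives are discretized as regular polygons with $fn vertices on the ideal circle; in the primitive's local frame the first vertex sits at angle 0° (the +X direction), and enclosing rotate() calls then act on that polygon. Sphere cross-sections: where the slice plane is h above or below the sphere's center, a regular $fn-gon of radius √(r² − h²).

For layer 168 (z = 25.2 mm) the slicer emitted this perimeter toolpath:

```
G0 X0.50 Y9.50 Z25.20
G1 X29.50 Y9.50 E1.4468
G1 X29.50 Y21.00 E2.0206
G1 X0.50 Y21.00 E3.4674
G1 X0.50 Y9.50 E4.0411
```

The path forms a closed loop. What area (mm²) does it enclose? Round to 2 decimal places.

333.50 mm²

Apply the shoelace formula to the sequence of (X, Y) vertices; enclosed area = 333.50 mm².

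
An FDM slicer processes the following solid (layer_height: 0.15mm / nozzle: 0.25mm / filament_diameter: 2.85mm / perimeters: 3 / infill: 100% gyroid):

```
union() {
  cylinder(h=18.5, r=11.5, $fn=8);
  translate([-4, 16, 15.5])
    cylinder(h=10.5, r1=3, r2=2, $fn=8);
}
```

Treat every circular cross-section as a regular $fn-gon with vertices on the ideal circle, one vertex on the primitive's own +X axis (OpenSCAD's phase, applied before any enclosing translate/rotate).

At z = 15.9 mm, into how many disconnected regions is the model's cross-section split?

2

At z = 15.9 mm: the r=11.5 cylinder gives a regular 8-gon of circumradius 11.5 (constant along its height); the cone at (-4, 16): at t=0.038 of its height the radius interpolates to r₁+(r₂−r₁)t = 2.962, giving a regular 8-gon of that circumradius; Merging all regions: the 2 present regions are separate (no shared area or edge), so areas and boundary lengths simply add and each stays a separate island — 2 connected regions. The result has 2 disconnected regions.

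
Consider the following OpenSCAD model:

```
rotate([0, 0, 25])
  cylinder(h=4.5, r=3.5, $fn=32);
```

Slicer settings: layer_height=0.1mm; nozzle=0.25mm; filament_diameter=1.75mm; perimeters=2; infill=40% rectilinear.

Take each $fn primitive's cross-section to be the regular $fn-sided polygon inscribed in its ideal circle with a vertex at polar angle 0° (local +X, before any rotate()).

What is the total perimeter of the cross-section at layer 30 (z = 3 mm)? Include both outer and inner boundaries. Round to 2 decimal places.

21.96 mm

At z = 3 mm: the r=3.5 cylinder gives a regular 32-gon of circumradius 3.5 (constant along its height) (perimeter = 2·32·3.500·sin(180°/32) = 21.96 mm); (rotated 25° about Z; rotation is an isometry so areas/perimeters/island counts are preserved). Overall, the cross-section is a single solid region. Total boundary length (outer) = 21.96 mm.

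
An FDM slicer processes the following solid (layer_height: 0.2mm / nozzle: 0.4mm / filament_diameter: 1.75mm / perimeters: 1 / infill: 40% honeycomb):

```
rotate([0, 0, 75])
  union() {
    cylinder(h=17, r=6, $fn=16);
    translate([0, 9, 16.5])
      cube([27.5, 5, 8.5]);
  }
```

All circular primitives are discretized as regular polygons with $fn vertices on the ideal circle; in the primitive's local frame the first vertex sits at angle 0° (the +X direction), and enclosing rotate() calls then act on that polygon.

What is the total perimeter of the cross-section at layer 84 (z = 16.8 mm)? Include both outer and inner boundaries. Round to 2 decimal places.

102.46 mm

At z = 16.8 mm: the cylinder: section is a regular 16-gon, circumradius r=6 (perimeter = 2·16·6.000·sin(180°/16) = 37.46 mm); the cube at (0, 9) (footprint 27.5×5) is included at this height (perimeter 65.00 mm); Taking the union: the 2 present regions are separate (no shared area or edge), so areas and boundary lengths simply add and each stays a separate island — boundary = 102.46 mm; (whole slice rotated 75° about Z — lengths, areas and connectivity unchanged). Overall, the cross-section has 2 separate islands. Total boundary length (outer) = 102.46 mm.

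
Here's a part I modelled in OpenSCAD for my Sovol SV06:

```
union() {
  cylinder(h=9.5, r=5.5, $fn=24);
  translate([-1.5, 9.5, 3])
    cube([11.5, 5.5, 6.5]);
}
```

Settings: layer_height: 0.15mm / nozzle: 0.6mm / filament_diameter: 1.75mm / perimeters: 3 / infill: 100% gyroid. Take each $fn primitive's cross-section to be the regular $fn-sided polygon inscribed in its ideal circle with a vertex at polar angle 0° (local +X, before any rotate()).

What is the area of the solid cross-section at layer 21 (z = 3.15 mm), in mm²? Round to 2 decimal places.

157.20 mm²

At z = 3.15 mm: the r=5.5 cylinder gives a regular 24-gon of circumradius 5.5 (constant along its height) (area = (24/2)·5.500²·sin(360°/24) = 93.95 mm²); the cube at (-1.5, 9.5) (footprint 11.5×5.5) is included at this height (area 63.25 mm²); Combining (union): the 2 present regions are separate (no shared area or edge), so areas and boundary lengths simply add and each stays a separate island — area = 157.20 mm². Overall, the cross-section has 2 separate islands. Net area = 157.20 mm².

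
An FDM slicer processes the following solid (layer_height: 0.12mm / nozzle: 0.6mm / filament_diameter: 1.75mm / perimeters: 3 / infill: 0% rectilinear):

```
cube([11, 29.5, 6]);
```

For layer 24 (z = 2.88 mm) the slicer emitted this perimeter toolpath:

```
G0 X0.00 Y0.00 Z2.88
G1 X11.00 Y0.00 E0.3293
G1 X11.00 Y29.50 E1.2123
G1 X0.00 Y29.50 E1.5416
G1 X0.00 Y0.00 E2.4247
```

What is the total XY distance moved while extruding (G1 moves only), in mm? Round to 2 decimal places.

Sum the Euclidean lengths of each G1 segment: total = 81.00 mm.

81.00 mm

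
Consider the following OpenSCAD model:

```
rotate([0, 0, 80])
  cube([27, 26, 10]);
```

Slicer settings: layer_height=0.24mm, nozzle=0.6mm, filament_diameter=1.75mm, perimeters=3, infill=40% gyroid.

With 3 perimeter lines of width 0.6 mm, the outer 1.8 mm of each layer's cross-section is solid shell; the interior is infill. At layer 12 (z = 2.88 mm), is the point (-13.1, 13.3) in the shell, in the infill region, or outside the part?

infill

At z = 2.88 mm: the 27×26 cube contributes its full rectangle; (rotated 80° about Z; rotation is an isometry so areas/perimeters/island counts are preserved). Overall, the cross-section is a single solid region. Undo the 80° rotation: the query point maps to (10.823, 15.211) in the un-rotated model frame. The nearest boundary edge runs (27.00, 26.00)→(0.00, 26.00); distance from the point to it = 10.79 mm. The point is inside the cross-section and 10.79 mm from the nearest boundary — more than the 1.8 mm shell width (3 × 0.6), so it's in the infill interior.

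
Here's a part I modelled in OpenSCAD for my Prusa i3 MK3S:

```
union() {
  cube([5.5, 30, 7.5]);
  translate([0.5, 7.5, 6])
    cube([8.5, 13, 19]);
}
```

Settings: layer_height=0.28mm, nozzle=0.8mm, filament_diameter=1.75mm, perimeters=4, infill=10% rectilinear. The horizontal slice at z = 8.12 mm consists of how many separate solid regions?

1

At z = 8.12 mm: the cube does not reach this height (z outside [0, 7.5]); the cube at (0.5, 7.5) (footprint 8.5×13) is included at this height; Combining (union): only the 8.5×13 cube at (0.5, 7.5) is present, so the union is just that shape — 1 connected region. The result has 1 disconnected region.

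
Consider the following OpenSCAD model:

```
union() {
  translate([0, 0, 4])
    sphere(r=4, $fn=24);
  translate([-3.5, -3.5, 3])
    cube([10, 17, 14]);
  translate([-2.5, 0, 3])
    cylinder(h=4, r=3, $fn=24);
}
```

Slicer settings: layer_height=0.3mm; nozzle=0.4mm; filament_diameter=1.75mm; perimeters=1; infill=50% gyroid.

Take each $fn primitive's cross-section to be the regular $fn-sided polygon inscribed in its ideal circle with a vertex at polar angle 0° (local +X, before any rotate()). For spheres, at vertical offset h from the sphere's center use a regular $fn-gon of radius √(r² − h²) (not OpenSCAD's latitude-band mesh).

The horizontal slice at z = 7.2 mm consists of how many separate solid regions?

1

At z = 7.2 mm: the r=4 sphere slices to a regular 24-gon of circumradius 2.400 (√(r²−h²) with h=3.2 from center); the 10×17 cube at (-3.5, -3.5) contributes its full rectangle; the cylinder at (-2.5, 0) is not intersected at this z (z outside [3, 7]); Merging all regions: the r=4 sphere lies entirely inside the 10×17 cube at (-3.5, -3.5), so the union is just the 10×17 cube at (-3.5, -3.5) — 1 connected region. The result has 1 disconnected region.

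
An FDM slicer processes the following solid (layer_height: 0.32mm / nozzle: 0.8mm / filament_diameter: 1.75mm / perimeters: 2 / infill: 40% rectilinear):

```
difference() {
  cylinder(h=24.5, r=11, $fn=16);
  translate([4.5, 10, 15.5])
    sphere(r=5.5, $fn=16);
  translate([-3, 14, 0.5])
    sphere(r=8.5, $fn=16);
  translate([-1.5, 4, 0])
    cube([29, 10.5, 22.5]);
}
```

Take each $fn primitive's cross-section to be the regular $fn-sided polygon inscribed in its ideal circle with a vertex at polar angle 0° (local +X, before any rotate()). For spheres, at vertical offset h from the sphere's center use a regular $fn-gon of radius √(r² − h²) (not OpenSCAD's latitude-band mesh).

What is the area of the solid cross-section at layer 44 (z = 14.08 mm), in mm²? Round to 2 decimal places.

At z = 14.08 mm: the cylinder: section is a regular 16-gon, circumradius r=11 (area = (16/2)·11.000²·sin(360°/16) = 370.44 mm²); the r=5.5 sphere at (4.5, 10) slices to a regular 16-gon of circumradius 5.314 (√(r²−h²) with h=1.42 from center) (area = (16/2)·5.314²·sin(360°/16) = 86.44 mm²); the sphere at (-3, 14) is not intersected at this z (|z−center|=13.580 > r=8.5); the cube at (-1.5, 4) is present — its section is the full 29×10.5 rectangle (area 304.50 mm²); Taking the first minus the rest: starting from the r=11 cylinder (370.44 mm²), the r=5.5 sphere at (4.5, 10) partially overlaps it — only the 37.80 mm² overlap (of its 86.44 mm²) is removed, clipping the outline; the 29×10.5 cube at (-1.5, 4) partially overlaps it — only the 22.68 mm² overlap (of its 304.50 mm²) is removed, clipping the outline — area = 309.96 mm². Overall, the cross-section is a single solid region. Net area = 309.96 mm².

309.96 mm²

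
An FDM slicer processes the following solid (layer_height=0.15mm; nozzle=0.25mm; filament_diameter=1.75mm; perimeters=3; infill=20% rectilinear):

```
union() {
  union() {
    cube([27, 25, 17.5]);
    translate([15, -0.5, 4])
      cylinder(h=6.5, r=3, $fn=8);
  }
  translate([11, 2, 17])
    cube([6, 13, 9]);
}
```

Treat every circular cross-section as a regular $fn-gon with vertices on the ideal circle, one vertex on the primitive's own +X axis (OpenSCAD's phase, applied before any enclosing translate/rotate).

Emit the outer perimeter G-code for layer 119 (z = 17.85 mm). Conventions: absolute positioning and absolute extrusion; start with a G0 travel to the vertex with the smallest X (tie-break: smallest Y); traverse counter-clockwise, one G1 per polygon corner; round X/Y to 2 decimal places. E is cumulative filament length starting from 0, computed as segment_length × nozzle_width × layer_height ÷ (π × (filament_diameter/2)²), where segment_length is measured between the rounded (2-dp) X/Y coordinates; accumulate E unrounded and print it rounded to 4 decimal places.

G0 X11.00 Y2.00 Z17.85
G1 X17.00 Y2.00 E0.0935
G1 X17.00 Y15.00 E0.2962
G1 X11.00 Y15.00 E0.3898
G1 X11.00 Y2.00 E0.5924

At z = 17.85 mm: the cube is absent (z outside [0, 17.5]); the cylinder at (15, -0.5) does not reach this height (z outside [4, 10.5]); Combining (union): nothing is present at this height; the cube at (11, 2) (footprint 6×13) is included at this height; Merging all regions: only the 6×13 cube at (11, 2) is present, so the union is just that shape — 1 connected region. The outline is a single polygon with 4 vertices. Extrusion per mm of travel: 0.25 × 0.15 / (π × 0.875²) = 0.015591. Accumulating E over each segment gives final E = 0.5924.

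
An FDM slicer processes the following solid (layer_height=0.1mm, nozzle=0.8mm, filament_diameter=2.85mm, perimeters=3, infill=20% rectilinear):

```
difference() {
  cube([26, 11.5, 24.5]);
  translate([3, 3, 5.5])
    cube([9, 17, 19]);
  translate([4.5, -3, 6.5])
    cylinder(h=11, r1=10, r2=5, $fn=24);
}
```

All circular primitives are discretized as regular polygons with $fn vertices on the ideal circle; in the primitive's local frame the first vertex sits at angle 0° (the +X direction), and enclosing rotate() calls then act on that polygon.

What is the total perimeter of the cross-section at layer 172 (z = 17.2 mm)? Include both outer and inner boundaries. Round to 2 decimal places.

93.40 mm

At z = 17.2 mm: the 26×11.5 cube contributes its full rectangle (perimeter 75.00 mm); the cube at (3, 3) (footprint 9×17) is included at this height (perimeter 52.00 mm); the cone at (4.5, -3) (r1=10→r2=5) has section circumradius 5.136 here — a regular 24-gon (perimeter = 2·24·5.136·sin(180°/24) = 32.18 mm); Subtracting the remaining from the first: starting from the 26×11.5 cube, the 9×17 cube at (3, 3) partially overlaps it — only the 76.50 mm² overlap (of its 153.00 mm²) is removed, clipping the outline; the cone at (4.5, -3) partially overlaps it — only the 12.19 mm² overlap (of its 81.94 mm²) is removed, clipping the outline — boundary = 93.40 mm. Overall, the cross-section is a single solid region. Total boundary length (outer) = 93.40 mm.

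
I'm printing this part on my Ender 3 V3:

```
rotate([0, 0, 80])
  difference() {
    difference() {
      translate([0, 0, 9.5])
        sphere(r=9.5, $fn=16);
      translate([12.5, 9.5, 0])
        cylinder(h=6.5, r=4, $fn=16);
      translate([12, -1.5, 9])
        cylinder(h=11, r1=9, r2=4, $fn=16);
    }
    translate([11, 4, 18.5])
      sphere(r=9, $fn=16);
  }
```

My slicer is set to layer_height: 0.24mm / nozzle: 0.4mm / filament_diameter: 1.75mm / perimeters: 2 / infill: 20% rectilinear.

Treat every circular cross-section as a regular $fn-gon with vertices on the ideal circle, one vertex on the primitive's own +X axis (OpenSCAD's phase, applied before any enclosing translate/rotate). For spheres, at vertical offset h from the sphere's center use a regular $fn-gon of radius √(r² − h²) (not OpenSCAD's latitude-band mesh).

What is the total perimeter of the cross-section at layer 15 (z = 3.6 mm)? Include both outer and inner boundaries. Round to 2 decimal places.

46.48 mm

At z = 3.6 mm: the r=9.5 sphere contributes a regular 16-gon of circumradius √(9.5²−5.9²) = 7.446 (perimeter = 2·16·7.446·sin(180°/16) = 46.48 mm); the cylinder at (12.5, 9.5): section is a regular 16-gon, circumradius r=4 (perimeter = 2·16·4.000·sin(180°/16) = 24.97 mm); the cone at (12, -1.5) is not intersected at this z (z outside [9, 20]); After the difference (first − rest): starting from the r=9.5 sphere, the r=4 cylinder at (12.5, 9.5) misses the remaining region (no effect) — boundary = 46.48 mm; the sphere at (11, 4) is not intersected at this z (|z−center|=14.900 > r=9); After the difference (first − rest): none of the subtracted shapes is present at this height, so the result so far is unchanged — boundary = 46.48 mm; (whole slice rotated 80° about Z — lengths, areas and connectivity unchanged). Overall, the cross-section is a single solid region. Total boundary length (outer) = 46.48 mm.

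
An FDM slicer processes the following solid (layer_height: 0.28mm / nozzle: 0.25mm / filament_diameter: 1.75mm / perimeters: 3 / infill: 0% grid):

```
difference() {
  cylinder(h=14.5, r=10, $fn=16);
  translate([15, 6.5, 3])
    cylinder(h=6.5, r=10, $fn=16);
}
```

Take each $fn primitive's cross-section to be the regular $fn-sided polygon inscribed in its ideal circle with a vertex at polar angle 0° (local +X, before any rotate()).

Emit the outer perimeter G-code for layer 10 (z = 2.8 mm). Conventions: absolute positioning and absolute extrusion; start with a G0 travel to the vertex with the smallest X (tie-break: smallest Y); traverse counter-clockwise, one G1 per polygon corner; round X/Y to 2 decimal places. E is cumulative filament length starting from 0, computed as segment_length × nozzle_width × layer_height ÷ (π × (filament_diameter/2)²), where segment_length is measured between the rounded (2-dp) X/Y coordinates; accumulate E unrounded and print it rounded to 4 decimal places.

G0 X-10.00 Y0.00 Z2.80
G1 X-9.24 Y-3.83 E0.1136
G1 X-7.07 Y-7.07 E0.2271
G1 X-3.83 Y-9.24 E0.3406
G1 X0.00 Y-10.00 E0.4542
G1 X3.83 Y-9.24 E0.5679
G1 X7.07 Y-7.07 E0.6814
G1 X9.24 Y-3.83 E0.7949
G1 X10.00 Y0.00 E0.9085
G1 X9.24 Y3.83 E1.0221
G1 X7.07 Y7.07 E1.1356
G1 X3.83 Y9.24 E1.2491
G1 X0.00 Y10.00 E1.3627
G1 X-3.83 Y9.24 E1.4764
G1 X-7.07 Y7.07 E1.5899
G1 X-9.24 Y3.83 E1.7034
G1 X-10.00 Y0.00 E1.8170

At z = 2.8 mm: the r=10 cylinder contributes a regular 16-gon of circumradius 10; the cylinder at (15, 6.5) is not intersected at this z (z outside [3, 9.5]); Subtracting the remaining from the first: none of the subtracted shapes is present at this height, so the r=10 cylinder is unchanged — 1 connected region. The outline is a single polygon with 16 vertices. Extrusion per mm of travel: 0.25 × 0.28 / (π × 0.875²) = 0.029103. Accumulating E over each segment gives final E = 1.8170.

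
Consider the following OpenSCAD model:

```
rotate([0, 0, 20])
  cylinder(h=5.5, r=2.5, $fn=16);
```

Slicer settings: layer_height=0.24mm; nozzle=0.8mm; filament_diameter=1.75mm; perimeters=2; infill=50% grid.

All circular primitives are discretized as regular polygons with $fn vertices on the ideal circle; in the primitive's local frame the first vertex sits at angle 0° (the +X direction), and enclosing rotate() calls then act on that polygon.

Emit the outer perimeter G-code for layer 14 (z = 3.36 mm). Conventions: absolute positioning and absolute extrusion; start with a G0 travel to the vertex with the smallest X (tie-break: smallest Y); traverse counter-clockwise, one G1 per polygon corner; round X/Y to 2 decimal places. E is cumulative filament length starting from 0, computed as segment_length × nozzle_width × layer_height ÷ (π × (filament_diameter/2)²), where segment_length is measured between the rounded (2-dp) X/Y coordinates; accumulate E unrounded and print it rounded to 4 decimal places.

G0 X-2.50 Y0.11 Z3.36
G1 X-2.35 Y-0.86 E0.0783
G1 X-1.84 Y-1.69 E0.1561
G1 X-1.06 Y-2.27 E0.2337
G1 X-0.11 Y-2.50 E0.3117
G1 X0.86 Y-2.35 E0.3901
G1 X1.69 Y-1.84 E0.4678
G1 X2.27 Y-1.06 E0.5454
G1 X2.50 Y-0.11 E0.6235
G1 X2.35 Y0.86 E0.7018
G1 X1.84 Y1.69 E0.7796
G1 X1.06 Y2.27 E0.8572
G1 X0.11 Y2.50 E0.9352
G1 X-0.86 Y2.35 E1.0135
G1 X-1.69 Y1.84 E1.0913
G1 X-2.27 Y1.06 E1.1689
G1 X-2.50 Y0.11 E1.2469

At z = 3.36 mm: the r=2.5 cylinder contributes a regular 16-gon of circumradius 2.5; (rotated 20° about Z; rotation is an isometry so areas/perimeters/island counts are preserved). The outline is a single polygon with 16 vertices. Extrusion per mm of travel: 0.8 × 0.24 / (π × 0.875²) = 0.079824. Accumulating E over each segment gives final E = 1.2469.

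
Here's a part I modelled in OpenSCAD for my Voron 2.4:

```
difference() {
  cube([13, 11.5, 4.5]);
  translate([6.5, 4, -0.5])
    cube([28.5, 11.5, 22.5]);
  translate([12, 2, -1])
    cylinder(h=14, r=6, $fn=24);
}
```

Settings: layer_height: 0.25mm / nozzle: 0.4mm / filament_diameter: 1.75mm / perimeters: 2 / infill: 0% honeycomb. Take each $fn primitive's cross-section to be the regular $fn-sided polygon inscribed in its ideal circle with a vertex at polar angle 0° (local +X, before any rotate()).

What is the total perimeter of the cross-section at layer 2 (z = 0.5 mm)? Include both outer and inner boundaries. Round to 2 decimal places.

At z = 0.5 mm: the 13×11.5 cube contributes its full rectangle (perimeter 49.00 mm); the 28.5×11.5 cube at (6.5, 4) contributes its full rectangle (perimeter 80.00 mm); the r=6 cylinder at (12, 2) contributes a regular 24-gon of circumradius 6 (perimeter = 2·24·6.000·sin(180°/24) = 37.59 mm); Taking the first minus the rest: starting from the 13×11.5 cube, the 28.5×11.5 cube at (6.5, 4) partially overlaps it — only the 48.75 mm² overlap (of its 327.75 mm²) is removed, clipping the outline; the r=6 cylinder at (12, 2) partially overlaps it — only the 27.43 mm² overlap (of its 111.81 mm²) is removed, clipping the outline — boundary = 36.01 mm. Overall, the cross-section is a single solid region. Total boundary length (outer) = 36.01 mm.

36.01 mm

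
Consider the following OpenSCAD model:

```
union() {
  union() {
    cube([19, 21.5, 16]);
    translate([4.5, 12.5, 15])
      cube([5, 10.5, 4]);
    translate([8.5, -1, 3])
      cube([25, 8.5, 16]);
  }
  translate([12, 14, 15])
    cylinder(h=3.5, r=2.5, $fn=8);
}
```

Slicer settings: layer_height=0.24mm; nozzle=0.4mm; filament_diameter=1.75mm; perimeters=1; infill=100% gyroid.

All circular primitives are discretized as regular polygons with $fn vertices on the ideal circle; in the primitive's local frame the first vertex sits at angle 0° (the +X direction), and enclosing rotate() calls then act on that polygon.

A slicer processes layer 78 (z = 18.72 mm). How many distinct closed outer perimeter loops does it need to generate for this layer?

At z = 18.72 mm: the cube does not reach this height (z outside [0, 16]); the cube at (4.5, 12.5) is present — its section is the full 5×10.5 rectangle; the cube at (8.5, -1) (footprint 25×8.5) is included at this height; Combining (union): the 2 present regions are separate (no shared area or edge), so areas and boundary lengths simply add and each stays a separate island — 2 connected regions; the cylinder at (12, 14) is absent (z outside [15, 18.5]); Combining (union): only the result so far is present, so the union is just that shape — 2 connected regions. The result has 2 disconnected regions.

2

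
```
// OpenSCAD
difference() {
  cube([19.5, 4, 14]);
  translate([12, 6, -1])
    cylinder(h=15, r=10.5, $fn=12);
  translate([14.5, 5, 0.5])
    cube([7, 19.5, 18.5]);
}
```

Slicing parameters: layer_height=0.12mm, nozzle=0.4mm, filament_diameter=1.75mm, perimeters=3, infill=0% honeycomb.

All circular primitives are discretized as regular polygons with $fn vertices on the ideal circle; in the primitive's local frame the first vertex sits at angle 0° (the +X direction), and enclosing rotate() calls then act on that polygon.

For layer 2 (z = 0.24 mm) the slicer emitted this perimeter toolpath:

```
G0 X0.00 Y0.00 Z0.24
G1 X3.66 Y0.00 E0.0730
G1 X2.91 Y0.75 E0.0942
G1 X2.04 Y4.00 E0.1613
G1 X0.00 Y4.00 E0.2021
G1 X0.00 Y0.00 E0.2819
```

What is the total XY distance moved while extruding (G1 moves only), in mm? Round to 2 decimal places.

Sum the Euclidean lengths of each G1 segment: total = 14.13 mm.

14.13 mm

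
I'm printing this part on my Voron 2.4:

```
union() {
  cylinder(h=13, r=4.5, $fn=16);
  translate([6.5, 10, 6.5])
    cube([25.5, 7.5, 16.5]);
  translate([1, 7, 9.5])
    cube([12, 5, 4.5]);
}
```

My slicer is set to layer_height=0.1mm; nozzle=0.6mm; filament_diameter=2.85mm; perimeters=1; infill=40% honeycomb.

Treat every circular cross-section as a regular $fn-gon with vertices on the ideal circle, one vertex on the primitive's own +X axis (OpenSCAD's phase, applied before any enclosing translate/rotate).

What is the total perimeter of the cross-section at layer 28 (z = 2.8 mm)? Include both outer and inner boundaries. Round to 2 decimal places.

28.09 mm

At z = 2.8 mm: the r=4.5 cylinder contributes a regular 16-gon of circumradius 4.5 (perimeter = 2·16·4.500·sin(180°/16) = 28.09 mm); the cube at (6.5, 10) is not intersected at this z (z outside [6.5, 23]); the cube at (1, 7) is absent (z outside [9.5, 14]); Combining (union): only the r=4.5 cylinder is present, so the union is just that shape — boundary = 28.09 mm. Overall, the cross-section is a single solid region. Total boundary length (outer) = 28.09 mm.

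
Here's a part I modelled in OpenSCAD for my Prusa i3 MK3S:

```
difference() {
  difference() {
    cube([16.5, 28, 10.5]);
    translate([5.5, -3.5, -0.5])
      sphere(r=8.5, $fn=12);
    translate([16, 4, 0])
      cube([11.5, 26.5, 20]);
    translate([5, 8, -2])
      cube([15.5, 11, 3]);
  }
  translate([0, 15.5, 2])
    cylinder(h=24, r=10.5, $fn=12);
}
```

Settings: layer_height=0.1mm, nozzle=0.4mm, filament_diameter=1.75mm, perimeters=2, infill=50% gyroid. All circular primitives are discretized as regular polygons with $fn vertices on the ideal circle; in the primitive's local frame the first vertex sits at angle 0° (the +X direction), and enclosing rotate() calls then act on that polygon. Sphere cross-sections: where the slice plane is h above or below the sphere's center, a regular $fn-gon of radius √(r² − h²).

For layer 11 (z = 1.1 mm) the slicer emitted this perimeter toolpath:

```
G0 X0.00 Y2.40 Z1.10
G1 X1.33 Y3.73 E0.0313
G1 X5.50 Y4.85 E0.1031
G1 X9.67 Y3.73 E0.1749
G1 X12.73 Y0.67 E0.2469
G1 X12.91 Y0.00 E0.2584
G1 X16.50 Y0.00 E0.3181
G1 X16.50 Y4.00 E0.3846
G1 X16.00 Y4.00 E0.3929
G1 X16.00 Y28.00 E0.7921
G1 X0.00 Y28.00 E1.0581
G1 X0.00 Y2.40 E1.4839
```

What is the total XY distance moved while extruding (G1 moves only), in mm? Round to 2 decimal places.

Sum the Euclidean lengths of each G1 segment: total = 89.23 mm.

89.23 mm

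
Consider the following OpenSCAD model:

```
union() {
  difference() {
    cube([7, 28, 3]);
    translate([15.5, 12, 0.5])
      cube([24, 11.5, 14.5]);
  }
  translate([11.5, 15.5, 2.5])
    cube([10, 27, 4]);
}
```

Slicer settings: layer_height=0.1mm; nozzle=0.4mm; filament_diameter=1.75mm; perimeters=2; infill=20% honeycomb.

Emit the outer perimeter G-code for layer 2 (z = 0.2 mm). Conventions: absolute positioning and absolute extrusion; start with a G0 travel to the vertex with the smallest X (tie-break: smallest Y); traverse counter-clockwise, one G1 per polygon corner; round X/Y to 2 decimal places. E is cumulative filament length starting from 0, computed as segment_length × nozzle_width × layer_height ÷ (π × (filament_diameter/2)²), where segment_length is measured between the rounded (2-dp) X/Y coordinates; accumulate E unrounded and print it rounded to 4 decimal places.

At z = 0.2 mm: the cube (footprint 7×28) is included at this height; the cube at (15.5, 12) is not intersected at this z (z outside [0.5, 15]); Taking the first minus the rest: none of the subtracted shapes is present at this height, so the 7×28 cube is unchanged — 1 connected region; the cube at (11.5, 15.5) does not reach this height (z outside [2.5, 6.5]); Merging all regions: only the result so far is present, so the union is just that shape — 1 connected region. The outline is a single polygon with 4 vertices. Extrusion per mm of travel: 0.4 × 0.1 / (π × 0.875²) = 0.016630. Accumulating E over each segment gives final E = 1.1641.

G0 X0.00 Y0.00 Z0.20
G1 X7.00 Y0.00 E0.1164
G1 X7.00 Y28.00 E0.5821
G1 X0.00 Y28.00 E0.6985
G1 X0.00 Y0.00 E1.1641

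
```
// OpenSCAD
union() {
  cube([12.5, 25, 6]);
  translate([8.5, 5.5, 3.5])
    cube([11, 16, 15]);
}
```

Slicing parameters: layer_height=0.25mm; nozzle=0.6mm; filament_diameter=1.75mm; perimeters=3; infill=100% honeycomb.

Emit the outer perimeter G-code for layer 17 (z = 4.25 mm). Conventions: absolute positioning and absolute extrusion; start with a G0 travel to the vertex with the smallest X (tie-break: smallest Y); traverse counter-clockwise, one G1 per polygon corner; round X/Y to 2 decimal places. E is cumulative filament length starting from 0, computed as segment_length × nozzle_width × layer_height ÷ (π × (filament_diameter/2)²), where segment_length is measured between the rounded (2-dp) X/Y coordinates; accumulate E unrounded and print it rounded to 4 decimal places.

At z = 4.25 mm: the 12.5×25 cube contributes its full rectangle; the 11×16 cube at (8.5, 5.5) contributes its full rectangle; Taking the union: the regions partially overlap (shared area 64.00 mm²), so overlapping operands fuse into one piece — 1 connected region. The outline is a single polygon with 8 vertices. Extrusion per mm of travel: 0.6 × 0.25 / (π × 0.875²) = 0.062363. Accumulating E over each segment gives final E = 5.5503.

G0 X0.00 Y0.00 Z4.25
G1 X12.50 Y0.00 E0.7795
G1 X12.50 Y5.50 E1.1225
G1 X19.50 Y5.50 E1.5591
G1 X19.50 Y21.50 E2.5569
G1 X12.50 Y21.50 E2.9934
G1 X12.50 Y25.00 E3.2117
G1 X0.00 Y25.00 E3.9912
G1 X0.00 Y0.00 E5.5503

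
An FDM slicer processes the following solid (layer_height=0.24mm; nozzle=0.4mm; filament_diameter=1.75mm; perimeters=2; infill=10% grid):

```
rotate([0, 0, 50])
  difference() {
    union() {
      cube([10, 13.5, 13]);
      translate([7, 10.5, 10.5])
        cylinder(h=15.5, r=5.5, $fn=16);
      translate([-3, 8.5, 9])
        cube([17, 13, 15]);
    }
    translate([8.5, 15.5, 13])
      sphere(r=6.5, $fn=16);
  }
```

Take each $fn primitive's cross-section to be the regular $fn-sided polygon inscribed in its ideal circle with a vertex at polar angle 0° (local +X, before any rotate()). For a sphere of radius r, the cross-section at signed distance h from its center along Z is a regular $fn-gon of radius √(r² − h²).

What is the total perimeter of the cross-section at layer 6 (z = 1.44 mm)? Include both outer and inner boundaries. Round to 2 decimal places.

47.00 mm

At z = 1.44 mm: the cube is present — its section is the full 10×13.5 rectangle (perimeter 47.00 mm); the cylinder at (7, 10.5) is absent (z outside [10.5, 26]); the cube at (-3, 8.5) does not reach this height (z outside [9, 24]); Taking the union: only the 10×13.5 cube is present, so the union is just that shape — boundary = 47.00 mm; the sphere at (8.5, 15.5) does not reach this height (|z−center|=11.560 > r=6.5); Subtracting the remaining from the first: none of the subtracted shapes is present at this height, so the result so far is unchanged — boundary = 47.00 mm; (whole slice rotated 50° about Z — lengths, areas and connectivity unchanged). Overall, the cross-section is a single solid region. Total boundary length (outer) = 47.00 mm.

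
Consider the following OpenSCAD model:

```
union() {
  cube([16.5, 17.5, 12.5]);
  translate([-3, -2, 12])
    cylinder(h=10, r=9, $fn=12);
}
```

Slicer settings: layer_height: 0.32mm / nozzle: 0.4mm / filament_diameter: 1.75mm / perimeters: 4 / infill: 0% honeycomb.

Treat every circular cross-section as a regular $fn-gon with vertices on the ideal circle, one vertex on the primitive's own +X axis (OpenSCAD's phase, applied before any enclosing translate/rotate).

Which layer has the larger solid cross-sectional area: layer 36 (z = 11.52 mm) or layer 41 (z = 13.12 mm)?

Layer 36 (z = 11.52): the cube is present — its section is the full 16.5×17.5 rectangle (area 288.75 mm²); the cylinder at (-3, -2) is not intersected at this z (z outside [12, 22]); Merging all regions: only the 16.5×17.5 cube is present, so the union is just that shape — area = 288.75 mm². So its area = 288.75 mm². Layer 41 (z = 13.12): the cube is not intersected at this z (z outside [0, 12.5]); the r=9 cylinder at (-3, -2) contributes a regular 12-gon of circumradius 9 (area = (12/2)·9.000²·sin(360°/12) = 243.00 mm²); Merging all regions: only the r=9 cylinder at (-3, -2) is present, so the union is just that shape — area = 243.00 mm². So its area = 243.00 mm². Layer 36 is larger (288.75 vs 243.00 mm²).

layer 36 (z = 11.52 mm)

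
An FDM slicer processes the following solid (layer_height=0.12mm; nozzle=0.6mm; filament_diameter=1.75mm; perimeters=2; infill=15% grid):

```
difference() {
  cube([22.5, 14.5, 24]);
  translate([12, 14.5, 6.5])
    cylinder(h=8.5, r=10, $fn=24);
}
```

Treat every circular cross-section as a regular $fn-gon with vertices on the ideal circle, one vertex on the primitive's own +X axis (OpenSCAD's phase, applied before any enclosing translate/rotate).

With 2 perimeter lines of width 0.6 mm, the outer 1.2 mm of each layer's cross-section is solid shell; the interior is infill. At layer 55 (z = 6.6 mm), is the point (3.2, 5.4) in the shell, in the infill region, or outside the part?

At z = 6.6 mm: the cube is present — its section is the full 22.5×14.5 rectangle; the r=10 cylinder at (12, 14.5) contributes a regular 24-gon of circumradius 10; Subtracting the remaining from the first: starting from the 22.5×14.5 cube, the r=10 cylinder at (12, 14.5) partially overlaps it — only the 155.29 mm² overlap (of its 310.58 mm²) is removed, clipping the outline — 1 connected region. Overall, the cross-section is a single solid region. The nearest boundary edge runs (3.34, 9.50)→(4.93, 7.43); distance from the point to it = 2.67 mm. The point is inside the cross-section and 2.67 mm from the nearest boundary — more than the 1.2 mm shell width (2 × 0.6), so it's in the infill interior.

infill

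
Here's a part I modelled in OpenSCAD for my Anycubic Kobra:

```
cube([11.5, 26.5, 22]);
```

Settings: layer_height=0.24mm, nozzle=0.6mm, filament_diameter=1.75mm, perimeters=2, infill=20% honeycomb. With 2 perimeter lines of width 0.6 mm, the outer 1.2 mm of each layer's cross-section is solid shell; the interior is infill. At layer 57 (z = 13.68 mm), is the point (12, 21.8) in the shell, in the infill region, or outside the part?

At z = 13.68 mm: the 11.5×26.5 cube contributes its full rectangle. Overall, the cross-section is a single solid region. The nearest boundary edge runs (11.50, 0.00)→(11.50, 26.50); distance from the point to it = 0.50 mm. The point is not inside any of the regions above, so it lies outside the cross-section (0.50 mm from the nearest boundary).

outside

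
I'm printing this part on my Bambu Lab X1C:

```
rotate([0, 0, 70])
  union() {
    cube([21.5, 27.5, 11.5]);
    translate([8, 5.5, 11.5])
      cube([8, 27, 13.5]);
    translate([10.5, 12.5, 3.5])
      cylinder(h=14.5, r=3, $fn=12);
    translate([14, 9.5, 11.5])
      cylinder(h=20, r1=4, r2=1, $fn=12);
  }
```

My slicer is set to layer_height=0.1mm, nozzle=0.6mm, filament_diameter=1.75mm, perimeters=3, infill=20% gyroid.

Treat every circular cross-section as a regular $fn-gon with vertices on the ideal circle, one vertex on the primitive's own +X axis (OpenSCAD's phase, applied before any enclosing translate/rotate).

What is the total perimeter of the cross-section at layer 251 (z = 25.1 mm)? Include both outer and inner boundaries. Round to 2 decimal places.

At z = 25.1 mm: the cube is absent (z outside [0, 11.5]); the cube at (8, 5.5) is absent (z outside [11.5, 25]); the cylinder at (10.5, 12.5) is not intersected at this z (z outside [3.5, 18]); the cone at (14, 9.5) contributes a regular 12-gon of circumradius 1.960 (interpolated between r1=4 and r2=1 at t=0.680) (perimeter = 2·12·1.960·sin(180°/12) = 12.17 mm); Combining (union): only the cone at (14, 9.5) is present, so the union is just that shape — boundary = 12.17 mm; (whole slice rotated 70° about Z — lengths, areas and connectivity unchanged). Overall, the cross-section is a single solid region. Total boundary length (outer) = 12.17 mm.

12.17 mm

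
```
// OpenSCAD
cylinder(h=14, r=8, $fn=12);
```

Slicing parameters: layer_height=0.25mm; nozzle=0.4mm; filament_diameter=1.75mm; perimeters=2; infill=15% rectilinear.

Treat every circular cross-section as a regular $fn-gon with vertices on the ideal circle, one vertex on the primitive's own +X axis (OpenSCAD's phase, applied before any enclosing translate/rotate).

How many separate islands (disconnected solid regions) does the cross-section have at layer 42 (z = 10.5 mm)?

1

At z = 10.5 mm: the cylinder: section is a regular 12-gon, circumradius r=8. Overall, the cross-section is a single solid region. Island count = 1.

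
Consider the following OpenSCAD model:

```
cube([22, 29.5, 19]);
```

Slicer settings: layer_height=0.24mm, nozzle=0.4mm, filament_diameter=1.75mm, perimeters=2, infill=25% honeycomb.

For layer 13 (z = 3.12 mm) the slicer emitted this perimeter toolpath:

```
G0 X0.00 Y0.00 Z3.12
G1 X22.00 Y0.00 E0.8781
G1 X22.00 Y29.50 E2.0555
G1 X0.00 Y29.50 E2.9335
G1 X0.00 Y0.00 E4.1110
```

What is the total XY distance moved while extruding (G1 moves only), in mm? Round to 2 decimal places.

Sum the Euclidean lengths of each G1 segment: total = 103.00 mm.

103.00 mm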